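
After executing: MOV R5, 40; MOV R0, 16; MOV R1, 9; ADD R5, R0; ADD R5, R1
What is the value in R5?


Register state trace:
  MOV R5, 40  → R5 = 40
  MOV R0, 16  → R0 = 16
  MOV R1, 9  → R1 = 9
  ADD R5, R0  → R5 = 40 + 16 = 56
  ADD R5, R1  → R5 = 56 + 9 = 65
Final: R5 = 65

65


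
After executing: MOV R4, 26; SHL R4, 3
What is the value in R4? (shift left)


Register state trace:
  MOV R4, 26  → R4 = 26
  SHL R4, 3  → R4 = 26 << 3 = 26 * 2^3 = 208
Final: R4 = 208

208


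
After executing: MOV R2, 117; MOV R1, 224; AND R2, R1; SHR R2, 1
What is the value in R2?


Register state trace:
  MOV R2, 117  → R2 = 117 (0b01110101)
  MOV R1, 224  → R1 = 224 (0b11100000)
  AND R2, R1  → R2 = 117 AND 224 = 96 (0b01100000)
  SHR R2, 1  → R2 = 96 >> 1 = 48
Final: R2 = 48

48


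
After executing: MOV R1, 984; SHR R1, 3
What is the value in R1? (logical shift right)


Register state trace:
  MOV R1, 984  → R1 = 984
  SHR R1, 3  → R1 = 984 >> 3 = 984 // 2^3 = 123
Final: R1 = 123

123


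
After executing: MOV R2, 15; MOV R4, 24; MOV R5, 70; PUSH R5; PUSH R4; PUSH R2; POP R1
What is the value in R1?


Stack trace (top is rightmost):
  MOV R2, 15  → R2 = 15
  MOV R4, 24  → R4 = 24
  MOV R5, 70  → R5 = 70
  PUSH R5  → stack: [70]
  PUSH R4  → stack: [70, 24]
  PUSH R2  → stack: [70, 24, 15]
  POP R1  → R1 = 15, stack: [70, 24]
Final: R1 = 15

15


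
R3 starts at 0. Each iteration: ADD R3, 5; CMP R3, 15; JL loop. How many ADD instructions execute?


Loop trace (R3 starts at 0, target 15, step 5):
  ADD #1: R3 = 0 + 5 = 5  → 5 < 15, loop
  ADD #2: R3 = 5 + 5 = 10  → 10 < 15, loop
  ADD #3: R3 = 10 + 5 = 15  → 15 >= 15, exit
Total ADD instructions: 3

3


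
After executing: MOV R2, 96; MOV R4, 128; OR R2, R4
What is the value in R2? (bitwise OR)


Register state trace:
  MOV R2, 96  → R2 = 96 (0b01100000)
  MOV R4, 128  → R4 = 128 (0b10000000)
  OR R2, R4   → R2 = 96 OR 128 = 224 (0b11100000)
Final: R2 = 224

224


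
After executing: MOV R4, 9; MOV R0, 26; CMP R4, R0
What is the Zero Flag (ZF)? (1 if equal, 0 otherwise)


Register state trace:
  MOV R4, 9  → R4 = 9
  MOV R0, 26  → R0 = 26
  CMP R4, R0  → computes 9 - 26 = -17
  Result is nonzero, so values are not equal
ZF = 0

0


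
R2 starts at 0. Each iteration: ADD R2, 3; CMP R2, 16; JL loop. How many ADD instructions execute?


Loop trace (R2 starts at 0, target 16, step 3):
  ADD #1: R2 = 0 + 3 = 3  → 3 < 16, loop
  ADD #2: R2 = 3 + 3 = 6  → 6 < 16, loop
  ADD #3: R2 = 6 + 3 = 9  → 9 < 16, loop
  ADD #4: R2 = 9 + 3 = 12  → 12 < 16, loop
  ADD #5: R2 = 12 + 3 = 15  → 15 < 16, loop
  ADD #6: R2 = 15 + 3 = 18  → 18 >= 16, exit
Total ADD instructions: 6

6


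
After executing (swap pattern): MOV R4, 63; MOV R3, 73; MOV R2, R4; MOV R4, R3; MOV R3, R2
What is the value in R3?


Register state trace (swap pattern):
  MOV R4, 63  → R4 = 63
  MOV R3, 73  → R3 = 73
  MOV R2, R4  → R2 = 63  (save R4)
  MOV R4, R3  → R4 = 73  (R4 gets R3's value)
  MOV R3, R2  → R3 = 63  (R3 gets saved value)
Final: R3 = 63

63


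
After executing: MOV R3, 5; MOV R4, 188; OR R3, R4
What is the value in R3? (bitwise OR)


Register state trace:
  MOV R3, 5  → R3 = 5 (0b00000101)
  MOV R4, 188  → R4 = 188 (0b10111100)
  OR R3, R4   → R3 = 5 OR 188 = 189 (0b10111101)
Final: R3 = 189

189


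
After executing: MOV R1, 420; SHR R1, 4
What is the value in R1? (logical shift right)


Register state trace:
  MOV R1, 420  → R1 = 420
  SHR R1, 4  → R1 = 420 >> 4 = 420 // 2^4 = 26
Final: R1 = 26

26


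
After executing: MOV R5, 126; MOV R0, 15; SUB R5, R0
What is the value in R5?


Register state trace:
  MOV R5, 126  → R5 = 126
  MOV R0, 15  → R0 = 15
  SUB R5, R0  → R5 = 126 - 15 = 111
Final: R5 = 111

111


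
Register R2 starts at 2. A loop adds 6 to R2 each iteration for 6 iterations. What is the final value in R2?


Starting value: R2 = 2
  Iter 1: R2 = 2 + 6 = 8
  Iter 2: R2 = 8 + 6 = 14
  Iter 3: R2 = 14 + 6 = 20
  Iter 4: R2 = 20 + 6 = 26
  Iter 5: R2 = 26 + 6 = 32
  Iter 6: R2 = 32 + 6 = 38
Final: R2 = 38

38


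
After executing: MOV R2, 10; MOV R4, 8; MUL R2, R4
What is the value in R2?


Register state trace:
  MOV R2, 10  → R2 = 10
  MOV R4, 8  → R4 = 8
  MUL R2, R4  → R2 = 10 * 8 = 80
Final: R2 = 80

80


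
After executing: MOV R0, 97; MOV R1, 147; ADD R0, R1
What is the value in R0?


Register state trace:
  MOV R0, 97  → R0 = 97
  MOV R1, 147  → R1 = 147
  ADD R0, R1  → R0 = 97 + 147 = 244
Final: R0 = 244

244


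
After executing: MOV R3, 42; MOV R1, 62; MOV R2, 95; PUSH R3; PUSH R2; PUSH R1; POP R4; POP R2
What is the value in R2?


Stack trace (top is rightmost):
  MOV R3, 42  → R3 = 42
  MOV R1, 62  → R1 = 62
  MOV R2, 95  → R2 = 95
  PUSH R3  → stack: [42]
  PUSH R2  → stack: [42, 95]
  PUSH R1  → stack: [42, 95, 62]
  POP R4  → R4 = 62, stack: [42, 95]
  POP R2  → R2 = 95, stack: [42]
Final: R2 = 95

95


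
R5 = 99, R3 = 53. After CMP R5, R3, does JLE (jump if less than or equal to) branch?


Trace:
  R5 = 99, R3 = 53
  CMP R5, R3  → compares 99 vs 53
  JLE checks: is 99 less than or equal to 53?
  99 > 53, so condition is false
Branch taken: No

No


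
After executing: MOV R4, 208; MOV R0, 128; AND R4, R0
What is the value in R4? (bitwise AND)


Register state trace:
  MOV R4, 208  → R4 = 208 (0b11010000)
  MOV R0, 128  → R0 = 128 (0b10000000)
  AND R4, R0  → R4 = 208 AND 128 = 128 (0b10000000)
Final: R4 = 128

128


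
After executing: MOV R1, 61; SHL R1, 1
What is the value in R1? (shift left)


Register state trace:
  MOV R1, 61  → R1 = 61
  SHL R1, 1  → R1 = 61 << 1 = 61 * 2^1 = 122
Final: R1 = 122

122


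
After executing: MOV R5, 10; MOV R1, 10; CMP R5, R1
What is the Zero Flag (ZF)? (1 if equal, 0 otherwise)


Register state trace:
  MOV R5, 10  → R5 = 10
  MOV R1, 10  → R1 = 10
  CMP R5, R1  → computes 10 - 10 = 0
  Result is zero, so values are equal
ZF = 1

1


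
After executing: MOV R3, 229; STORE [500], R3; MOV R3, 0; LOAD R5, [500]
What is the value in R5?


Register and memory trace:
  MOV R3, 229  → R3 = 229
  STORE [500], R3  → mem[500] = 229
  MOV R3, 0  → R3 = 0
  LOAD R5, [500]  → R5 = mem[500] = 229
Final: R5 = 229

229


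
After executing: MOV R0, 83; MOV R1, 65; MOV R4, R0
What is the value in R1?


Register state trace:
  MOV R0, 83  → R0 = 83
  MOV R1, 65  → R1 = 65
  MOV R4, R0  → R4 = 83
Final: R1 = 65

65


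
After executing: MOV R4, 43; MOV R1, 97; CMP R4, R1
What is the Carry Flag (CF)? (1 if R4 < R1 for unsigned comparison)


Register state trace:
  MOV R4, 43  → R4 = 43
  MOV R1, 97  → R1 = 97
  CMP R4, R1  → unsigned 43 - 97: borrow occurs
  43 < 97, so CF = 1
CF = 1

1


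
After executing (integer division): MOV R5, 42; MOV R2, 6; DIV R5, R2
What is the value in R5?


Register state trace:
  MOV R5, 42  → R5 = 42
  MOV R2, 6  → R2 = 6
  DIV R5, R2  → R5 = 42 // 6 = 7
Final: R5 = 7

7


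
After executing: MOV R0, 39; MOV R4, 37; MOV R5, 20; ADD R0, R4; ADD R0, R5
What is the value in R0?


Register state trace:
  MOV R0, 39  → R0 = 39
  MOV R4, 37  → R4 = 37
  MOV R5, 20  → R5 = 20
  ADD R0, R4  → R0 = 39 + 37 = 76
  ADD R0, R5  → R0 = 76 + 20 = 96
Final: R0 = 96

96


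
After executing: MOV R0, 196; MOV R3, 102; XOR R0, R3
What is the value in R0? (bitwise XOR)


Register state trace:
  MOV R0, 196  → R0 = 196 (0b11000100)
  MOV R3, 102  → R3 = 102 (0b01100110)
  XOR R0, R3  → R0 = 196 XOR 102 = 162 (0b10100010)
Final: R0 = 162

162


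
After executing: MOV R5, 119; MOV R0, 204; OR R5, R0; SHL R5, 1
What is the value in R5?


Register state trace:
  MOV R5, 119  → R5 = 119 (0b01110111)
  MOV R0, 204  → R0 = 204 (0b11001100)
  OR R5, R0  → R5 = 119 OR 204 = 255 (0b11111111)
  SHL R5, 1  → R5 = 255 << 1 = 510
Final: R5 = 510

510


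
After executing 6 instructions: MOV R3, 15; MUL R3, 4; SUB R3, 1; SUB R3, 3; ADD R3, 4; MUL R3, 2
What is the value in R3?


Register state trace:
  MOV R3, 15  → R3 = 15
  MUL R3, 4  → R3 = 15 * 4 = 60
  SUB R3, 1  → R3 = 60 - 1 = 59
  SUB R3, 3  → R3 = 59 - 3 = 56
  ADD R3, 4  → R3 = 56 + 4 = 60
  MUL R3, 2  → R3 = 60 * 2 = 120
Final: R3 = 120

120


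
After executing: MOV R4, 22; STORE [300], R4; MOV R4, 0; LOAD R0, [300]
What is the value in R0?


Register and memory trace:
  MOV R4, 22  → R4 = 22
  STORE [300], R4  → mem[300] = 22
  MOV R4, 0  → R4 = 0
  LOAD R0, [300]  → R0 = mem[300] = 22
Final: R0 = 22

22


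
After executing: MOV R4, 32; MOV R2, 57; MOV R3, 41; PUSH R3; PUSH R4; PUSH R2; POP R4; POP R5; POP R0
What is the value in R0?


Stack trace (top is rightmost):
  MOV R4, 32  → R4 = 32
  MOV R2, 57  → R2 = 57
  MOV R3, 41  → R3 = 41
  PUSH R3  → stack: [41]
  PUSH R4  → stack: [41, 32]
  PUSH R2  → stack: [41, 32, 57]
  POP R4  → R4 = 57, stack: [41, 32]
  POP R5  → R5 = 32, stack: [41]
  POP R0  → R0 = 41, stack: []
Final: R0 = 41

41


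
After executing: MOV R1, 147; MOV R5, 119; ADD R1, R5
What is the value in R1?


Register state trace:
  MOV R1, 147  → R1 = 147
  MOV R5, 119  → R5 = 119
  ADD R1, R5  → R1 = 147 + 119 = 266
Final: R1 = 266

266


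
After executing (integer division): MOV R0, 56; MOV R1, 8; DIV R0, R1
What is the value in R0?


Register state trace:
  MOV R0, 56  → R0 = 56
  MOV R1, 8  → R1 = 8
  DIV R0, R1  → R0 = 56 // 8 = 7
Final: R0 = 7

7


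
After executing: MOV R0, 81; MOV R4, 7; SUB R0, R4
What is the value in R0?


Register state trace:
  MOV R0, 81  → R0 = 81
  MOV R4, 7  → R4 = 7
  SUB R0, R4  → R0 = 81 - 7 = 74
Final: R0 = 74

74


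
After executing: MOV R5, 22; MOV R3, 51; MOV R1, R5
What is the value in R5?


Register state trace:
  MOV R5, 22  → R5 = 22
  MOV R3, 51  → R3 = 51
  MOV R1, R5  → R1 = 22
Final: R5 = 22

22


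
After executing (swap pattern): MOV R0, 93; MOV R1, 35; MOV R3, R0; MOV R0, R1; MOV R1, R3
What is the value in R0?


Register state trace (swap pattern):
  MOV R0, 93  → R0 = 93
  MOV R1, 35  → R1 = 35
  MOV R3, R0  → R3 = 93  (save R0)
  MOV R0, R1  → R0 = 35  (R0 gets R1's value)
  MOV R1, R3  → R1 = 93  (R1 gets saved value)
Final: R0 = 35

35


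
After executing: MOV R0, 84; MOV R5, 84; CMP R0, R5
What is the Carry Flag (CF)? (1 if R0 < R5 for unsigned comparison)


Register state trace:
  MOV R0, 84  → R0 = 84
  MOV R5, 84  → R5 = 84
  CMP R0, R5  → unsigned 84 - 84: no borrow
  84 >= 84, so CF = 0
CF = 0

0


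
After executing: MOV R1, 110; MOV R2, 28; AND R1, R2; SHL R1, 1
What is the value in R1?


Register state trace:
  MOV R1, 110  → R1 = 110 (0b01101110)
  MOV R2, 28  → R2 = 28 (0b00011100)
  AND R1, R2  → R1 = 110 AND 28 = 12 (0b00001100)
  SHL R1, 1  → R1 = 12 << 1 = 24
Final: R1 = 24

24


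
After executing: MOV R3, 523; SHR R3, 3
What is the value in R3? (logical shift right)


Register state trace:
  MOV R3, 523  → R3 = 523
  SHR R3, 3  → R3 = 523 >> 3 = 523 // 2^3 = 65
Final: R3 = 65

65


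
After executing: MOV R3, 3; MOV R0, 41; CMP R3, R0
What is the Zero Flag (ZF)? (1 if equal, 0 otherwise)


Register state trace:
  MOV R3, 3  → R3 = 3
  MOV R0, 41  → R0 = 41
  CMP R3, R0  → computes 3 - 41 = -38
  Result is nonzero, so values are not equal
ZF = 0

0


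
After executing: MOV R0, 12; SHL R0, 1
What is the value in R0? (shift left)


Register state trace:
  MOV R0, 12  → R0 = 12
  SHL R0, 1  → R0 = 12 << 1 = 12 * 2^1 = 24
Final: R0 = 24

24


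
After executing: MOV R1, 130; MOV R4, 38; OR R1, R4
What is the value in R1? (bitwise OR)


Register state trace:
  MOV R1, 130  → R1 = 130 (0b10000010)
  MOV R4, 38  → R4 = 38 (0b00100110)
  OR R1, R4   → R1 = 130 OR 38 = 166 (0b10100110)
Final: R1 = 166

166


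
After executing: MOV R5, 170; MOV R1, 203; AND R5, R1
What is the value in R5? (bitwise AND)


Register state trace:
  MOV R5, 170  → R5 = 170 (0b10101010)
  MOV R1, 203  → R1 = 203 (0b11001011)
  AND R5, R1  → R5 = 170 AND 203 = 138 (0b10001010)
Final: R5 = 138

138


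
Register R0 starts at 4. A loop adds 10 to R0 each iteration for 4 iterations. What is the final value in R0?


Starting value: R0 = 4
  Iter 1: R0 = 4 + 10 = 14
  Iter 2: R0 = 14 + 10 = 24
  Iter 3: R0 = 24 + 10 = 34
  Iter 4: R0 = 34 + 10 = 44
Final: R0 = 44

44


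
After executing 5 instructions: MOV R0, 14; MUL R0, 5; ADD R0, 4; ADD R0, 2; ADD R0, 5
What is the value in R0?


Register state trace:
  MOV R0, 14  → R0 = 14
  MUL R0, 5  → R0 = 14 * 5 = 70
  ADD R0, 4  → R0 = 70 + 4 = 74
  ADD R0, 2  → R0 = 74 + 2 = 76
  ADD R0, 5  → R0 = 76 + 5 = 81
Final: R0 = 81

81


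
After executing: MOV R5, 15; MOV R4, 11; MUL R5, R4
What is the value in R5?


Register state trace:
  MOV R5, 15  → R5 = 15
  MOV R4, 11  → R4 = 11
  MUL R5, R4  → R5 = 15 * 11 = 165
Final: R5 = 165

165


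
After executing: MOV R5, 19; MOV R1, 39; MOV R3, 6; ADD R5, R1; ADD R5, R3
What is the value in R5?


Register state trace:
  MOV R5, 19  → R5 = 19
  MOV R1, 39  → R1 = 39
  MOV R3, 6  → R3 = 6
  ADD R5, R1  → R5 = 19 + 39 = 58
  ADD R5, R3  → R5 = 58 + 6 = 64
Final: R5 = 64

64


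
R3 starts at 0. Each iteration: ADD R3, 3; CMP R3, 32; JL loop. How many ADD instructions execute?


Loop trace (R3 starts at 0, target 32, step 3):
  ADD #1: R3 = 0 + 3 = 3  → 3 < 32, loop
  ADD #2: R3 = 3 + 3 = 6  → 6 < 32, loop
  ADD #3: R3 = 6 + 3 = 9  → 9 < 32, loop
  ADD #4: R3 = 9 + 3 = 12  → 12 < 32, loop
  ADD #5: R3 = 12 + 3 = 15  → 15 < 32, loop
  ADD #6: R3 = 15 + 3 = 18  → 18 < 32, loop
  ADD #7: R3 = 18 + 3 = 21  → 21 < 32, loop
  ADD #8: R3 = 21 + 3 = 24  → 24 < 32, loop
  ADD #9: R3 = 24 + 3 = 27  → 27 < 32, loop
  ADD #10: R3 = 27 + 3 = 30  → 30 < 32, loop
  ADD #11: R3 = 30 + 3 = 33  → 33 >= 32, exit
Total ADD instructions: 11

11


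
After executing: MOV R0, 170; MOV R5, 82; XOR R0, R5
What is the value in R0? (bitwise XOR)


Register state trace:
  MOV R0, 170  → R0 = 170 (0b10101010)
  MOV R5, 82  → R5 = 82 (0b01010010)
  XOR R0, R5  → R0 = 170 XOR 82 = 248 (0b11111000)
Final: R0 = 248

248


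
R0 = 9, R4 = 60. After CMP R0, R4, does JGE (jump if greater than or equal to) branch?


Trace:
  R0 = 9, R4 = 60
  CMP R0, R4  → compares 9 vs 60
  JGE checks: is 9 greater than or equal to 60?
  9 < 60, so condition is false
Branch taken: No

No


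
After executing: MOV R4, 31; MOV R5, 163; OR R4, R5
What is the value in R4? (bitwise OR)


Register state trace:
  MOV R4, 31  → R4 = 31 (0b00011111)
  MOV R5, 163  → R5 = 163 (0b10100011)
  OR R4, R5   → R4 = 31 OR 163 = 191 (0b10111111)
Final: R4 = 191

191


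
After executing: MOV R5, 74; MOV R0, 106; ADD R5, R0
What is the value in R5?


Register state trace:
  MOV R5, 74  → R5 = 74
  MOV R0, 106  → R0 = 106
  ADD R5, R0  → R5 = 74 + 106 = 180
Final: R5 = 180

180


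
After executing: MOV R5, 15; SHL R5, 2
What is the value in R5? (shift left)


Register state trace:
  MOV R5, 15  → R5 = 15
  SHL R5, 2  → R5 = 15 << 2 = 15 * 2^2 = 60
Final: R5 = 60

60


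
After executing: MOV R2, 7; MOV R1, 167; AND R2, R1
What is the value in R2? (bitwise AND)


Register state trace:
  MOV R2, 7  → R2 = 7 (0b00000111)
  MOV R1, 167  → R1 = 167 (0b10100111)
  AND R2, R1  → R2 = 7 AND 167 = 7 (0b00000111)
Final: R2 = 7

7


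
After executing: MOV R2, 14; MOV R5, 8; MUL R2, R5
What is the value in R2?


Register state trace:
  MOV R2, 14  → R2 = 14
  MOV R5, 8  → R5 = 8
  MUL R2, R5  → R2 = 14 * 8 = 112
Final: R2 = 112

112


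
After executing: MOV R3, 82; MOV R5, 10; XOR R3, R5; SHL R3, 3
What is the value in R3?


Register state trace:
  MOV R3, 82  → R3 = 82 (0b01010010)
  MOV R5, 10  → R5 = 10 (0b00001010)
  XOR R3, R5  → R3 = 82 XOR 10 = 88 (0b01011000)
  SHL R3, 3  → R3 = 88 << 3 = 704
Final: R3 = 704

704


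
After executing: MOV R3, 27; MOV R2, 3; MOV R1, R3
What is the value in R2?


Register state trace:
  MOV R3, 27  → R3 = 27
  MOV R2, 3  → R2 = 3
  MOV R1, R3  → R1 = 27
Final: R2 = 3

3


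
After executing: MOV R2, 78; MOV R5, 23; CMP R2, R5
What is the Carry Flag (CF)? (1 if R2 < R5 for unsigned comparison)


Register state trace:
  MOV R2, 78  → R2 = 78
  MOV R5, 23  → R5 = 23
  CMP R2, R5  → unsigned 78 - 23: no borrow
  78 >= 23, so CF = 0
CF = 0

0


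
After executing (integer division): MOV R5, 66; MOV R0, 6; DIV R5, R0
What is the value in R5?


Register state trace:
  MOV R5, 66  → R5 = 66
  MOV R0, 6  → R0 = 6
  DIV R5, R0  → R5 = 66 // 6 = 11
Final: R5 = 11

11


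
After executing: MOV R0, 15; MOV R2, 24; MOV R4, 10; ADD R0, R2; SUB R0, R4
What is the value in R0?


Register state trace:
  MOV R0, 15  → R0 = 15
  MOV R2, 24  → R2 = 24
  MOV R4, 10  → R4 = 10
  ADD R0, R2  → R0 = 15 + 24 = 39
  SUB R0, R4  → R0 = 39 - 10 = 29
Final: R0 = 29

29


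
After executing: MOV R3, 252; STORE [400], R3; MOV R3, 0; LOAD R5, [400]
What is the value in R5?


Register and memory trace:
  MOV R3, 252  → R3 = 252
  STORE [400], R3  → mem[400] = 252
  MOV R3, 0  → R3 = 0
  LOAD R5, [400]  → R5 = mem[400] = 252
Final: R5 = 252

252


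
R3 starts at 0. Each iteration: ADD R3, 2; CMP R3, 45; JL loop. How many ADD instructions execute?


Loop trace (R3 starts at 0, target 45, step 2):
  ADD #1: R3 = 0 + 2 = 2  → 2 < 45, loop
  ADD #2: R3 = 2 + 2 = 4  → 4 < 45, loop
  ADD #3: R3 = 4 + 2 = 6  → 6 < 45, loop
  ADD #4: R3 = 6 + 2 = 8  → 8 < 45, loop
  ADD #5: R3 = 8 + 2 = 10  → 10 < 45, loop
  ADD #6: R3 = 10 + 2 = 12  → 12 < 45, loop
  ADD #7: R3 = 12 + 2 = 14  → 14 < 45, loop
  ADD #8: R3 = 14 + 2 = 16  → 16 < 45, loop
  ADD #9: R3 = 16 + 2 = 18  → 18 < 45, loop
  ADD #10: R3 = 18 + 2 = 20  → 20 < 45, loop
  ADD #11: R3 = 20 + 2 = 22  → 22 < 45, loop
  ADD #12: R3 = 22 + 2 = 24  → 24 < 45, loop
  ADD #13: R3 = 24 + 2 = 26  → 26 < 45, loop
  ADD #14: R3 = 26 + 2 = 28  → 28 < 45, loop
  ADD #15: R3 = 28 + 2 = 30  → 30 < 45, loop
  ADD #16: R3 = 30 + 2 = 32  → 32 < 45, loop
  ADD #17: R3 = 32 + 2 = 34  → 34 < 45, loop
  ADD #18: R3 = 34 + 2 = 36  → 36 < 45, loop
  ADD #19: R3 = 36 + 2 = 38  → 38 < 45, loop
  ADD #20: R3 = 38 + 2 = 40  → 40 < 45, loop
  ADD #21: R3 = 40 + 2 = 42  → 42 < 45, loop
  ADD #22: R3 = 42 + 2 = 44  → 44 < 45, loop
  ADD #23: R3 = 44 + 2 = 46  → 46 >= 45, exit
Total ADD instructions: 23

23


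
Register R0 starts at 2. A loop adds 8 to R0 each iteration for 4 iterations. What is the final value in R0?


Starting value: R0 = 2
  Iter 1: R0 = 2 + 8 = 10
  Iter 2: R0 = 10 + 8 = 18
  Iter 3: R0 = 18 + 8 = 26
  Iter 4: R0 = 26 + 8 = 34
Final: R0 = 34

34


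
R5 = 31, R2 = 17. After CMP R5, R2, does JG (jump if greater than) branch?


Trace:
  R5 = 31, R2 = 17
  CMP R5, R2  → compares 31 vs 17
  JG checks: is 31 greater than 17?
  31 > 17, so condition is true
Branch taken: Yes

Yes


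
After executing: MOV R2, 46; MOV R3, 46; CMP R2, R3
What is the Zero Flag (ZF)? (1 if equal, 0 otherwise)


Register state trace:
  MOV R2, 46  → R2 = 46
  MOV R3, 46  → R3 = 46
  CMP R2, R3  → computes 46 - 46 = 0
  Result is zero, so values are equal
ZF = 1

1


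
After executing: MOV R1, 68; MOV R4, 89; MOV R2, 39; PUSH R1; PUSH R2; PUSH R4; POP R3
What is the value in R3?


Stack trace (top is rightmost):
  MOV R1, 68  → R1 = 68
  MOV R4, 89  → R4 = 89
  MOV R2, 39  → R2 = 39
  PUSH R1  → stack: [68]
  PUSH R2  → stack: [68, 39]
  PUSH R4  → stack: [68, 39, 89]
  POP R3  → R3 = 89, stack: [68, 39]
Final: R3 = 89

89


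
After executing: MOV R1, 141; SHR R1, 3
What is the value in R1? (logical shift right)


Register state trace:
  MOV R1, 141  → R1 = 141
  SHR R1, 3  → R1 = 141 >> 3 = 141 // 2^3 = 17
Final: R1 = 17

17


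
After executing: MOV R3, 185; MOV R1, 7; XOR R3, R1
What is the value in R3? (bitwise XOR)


Register state trace:
  MOV R3, 185  → R3 = 185 (0b10111001)
  MOV R1, 7  → R1 = 7 (0b00000111)
  XOR R3, R1  → R3 = 185 XOR 7 = 190 (0b10111110)
Final: R3 = 190

190


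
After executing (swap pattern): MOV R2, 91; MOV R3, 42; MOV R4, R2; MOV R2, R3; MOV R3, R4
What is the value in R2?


Register state trace (swap pattern):
  MOV R2, 91  → R2 = 91
  MOV R3, 42  → R3 = 42
  MOV R4, R2  → R4 = 91  (save R2)
  MOV R2, R3  → R2 = 42  (R2 gets R3's value)
  MOV R3, R4  → R3 = 91  (R3 gets saved value)
Final: R2 = 42

42


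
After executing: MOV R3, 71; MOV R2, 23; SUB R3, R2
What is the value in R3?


Register state trace:
  MOV R3, 71  → R3 = 71
  MOV R2, 23  → R2 = 23
  SUB R3, R2  → R3 = 71 - 23 = 48
Final: R3 = 48

48


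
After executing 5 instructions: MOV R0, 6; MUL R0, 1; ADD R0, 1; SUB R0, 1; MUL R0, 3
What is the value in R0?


Register state trace:
  MOV R0, 6  → R0 = 6
  MUL R0, 1  → R0 = 6 * 1 = 6
  ADD R0, 1  → R0 = 6 + 1 = 7
  SUB R0, 1  → R0 = 7 - 1 = 6
  MUL R0, 3  → R0 = 6 * 3 = 18
Final: R0 = 18

18


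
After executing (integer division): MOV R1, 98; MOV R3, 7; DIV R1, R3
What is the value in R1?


Register state trace:
  MOV R1, 98  → R1 = 98
  MOV R3, 7  → R3 = 7
  DIV R1, R3  → R1 = 98 // 7 = 14
Final: R1 = 14

14


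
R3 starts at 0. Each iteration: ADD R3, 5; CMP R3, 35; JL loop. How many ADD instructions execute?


Loop trace (R3 starts at 0, target 35, step 5):
  ADD #1: R3 = 0 + 5 = 5  → 5 < 35, loop
  ADD #2: R3 = 5 + 5 = 10  → 10 < 35, loop
  ADD #3: R3 = 10 + 5 = 15  → 15 < 35, loop
  ADD #4: R3 = 15 + 5 = 20  → 20 < 35, loop
  ADD #5: R3 = 20 + 5 = 25  → 25 < 35, loop
  ADD #6: R3 = 25 + 5 = 30  → 30 < 35, loop
  ADD #7: R3 = 30 + 5 = 35  → 35 >= 35, exit
Total ADD instructions: 7

7


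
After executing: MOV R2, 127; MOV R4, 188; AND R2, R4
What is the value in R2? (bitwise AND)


Register state trace:
  MOV R2, 127  → R2 = 127 (0b01111111)
  MOV R4, 188  → R4 = 188 (0b10111100)
  AND R2, R4  → R2 = 127 AND 188 = 60 (0b00111100)
Final: R2 = 60

60


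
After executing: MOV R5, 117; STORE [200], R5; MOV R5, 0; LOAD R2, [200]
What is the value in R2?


Register and memory trace:
  MOV R5, 117  → R5 = 117
  STORE [200], R5  → mem[200] = 117
  MOV R5, 0  → R5 = 0
  LOAD R2, [200]  → R2 = mem[200] = 117
Final: R2 = 117

117


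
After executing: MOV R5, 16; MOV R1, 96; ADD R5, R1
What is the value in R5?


Register state trace:
  MOV R5, 16  → R5 = 16
  MOV R1, 96  → R1 = 96
  ADD R5, R1  → R5 = 16 + 96 = 112
Final: R5 = 112

112


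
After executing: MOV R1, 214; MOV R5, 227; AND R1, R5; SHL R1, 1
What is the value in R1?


Register state trace:
  MOV R1, 214  → R1 = 214 (0b11010110)
  MOV R5, 227  → R5 = 227 (0b11100011)
  AND R1, R5  → R1 = 214 AND 227 = 194 (0b11000010)
  SHL R1, 1  → R1 = 194 << 1 = 388
Final: R1 = 388

388


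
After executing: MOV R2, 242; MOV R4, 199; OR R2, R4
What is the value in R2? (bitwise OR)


Register state trace:
  MOV R2, 242  → R2 = 242 (0b11110010)
  MOV R4, 199  → R4 = 199 (0b11000111)
  OR R2, R4   → R2 = 242 OR 199 = 247 (0b11110111)
Final: R2 = 247

247


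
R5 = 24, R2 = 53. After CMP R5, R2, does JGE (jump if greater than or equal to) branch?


Trace:
  R5 = 24, R2 = 53
  CMP R5, R2  → compares 24 vs 53
  JGE checks: is 24 greater than or equal to 53?
  24 < 53, so condition is false
Branch taken: No

No


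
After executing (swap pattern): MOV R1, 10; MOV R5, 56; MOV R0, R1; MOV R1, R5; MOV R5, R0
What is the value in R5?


Register state trace (swap pattern):
  MOV R1, 10  → R1 = 10
  MOV R5, 56  → R5 = 56
  MOV R0, R1  → R0 = 10  (save R1)
  MOV R1, R5  → R1 = 56  (R1 gets R5's value)
  MOV R5, R0  → R5 = 10  (R5 gets saved value)
Final: R5 = 10

10


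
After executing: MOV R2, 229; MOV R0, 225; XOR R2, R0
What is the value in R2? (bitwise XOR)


Register state trace:
  MOV R2, 229  → R2 = 229 (0b11100101)
  MOV R0, 225  → R0 = 225 (0b11100001)
  XOR R2, R0  → R2 = 229 XOR 225 = 4 (0b00000100)
Final: R2 = 4

4


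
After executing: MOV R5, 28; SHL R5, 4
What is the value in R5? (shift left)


Register state trace:
  MOV R5, 28  → R5 = 28
  SHL R5, 4  → R5 = 28 << 4 = 28 * 2^4 = 448
Final: R5 = 448

448


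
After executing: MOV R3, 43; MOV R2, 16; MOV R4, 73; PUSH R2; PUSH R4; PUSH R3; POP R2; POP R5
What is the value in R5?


Stack trace (top is rightmost):
  MOV R3, 43  → R3 = 43
  MOV R2, 16  → R2 = 16
  MOV R4, 73  → R4 = 73
  PUSH R2  → stack: [16]
  PUSH R4  → stack: [16, 73]
  PUSH R3  → stack: [16, 73, 43]
  POP R2  → R2 = 43, stack: [16, 73]
  POP R5  → R5 = 73, stack: [16]
Final: R5 = 73

73


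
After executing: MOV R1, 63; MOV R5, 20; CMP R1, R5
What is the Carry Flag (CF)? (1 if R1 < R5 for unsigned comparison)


Register state trace:
  MOV R1, 63  → R1 = 63
  MOV R5, 20  → R5 = 20
  CMP R1, R5  → unsigned 63 - 20: no borrow
  63 >= 20, so CF = 0
CF = 0

0


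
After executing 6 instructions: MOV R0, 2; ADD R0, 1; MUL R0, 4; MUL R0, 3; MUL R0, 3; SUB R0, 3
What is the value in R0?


Register state trace:
  MOV R0, 2  → R0 = 2
  ADD R0, 1  → R0 = 2 + 1 = 3
  MUL R0, 4  → R0 = 3 * 4 = 12
  MUL R0, 3  → R0 = 12 * 3 = 36
  MUL R0, 3  → R0 = 36 * 3 = 108
  SUB R0, 3  → R0 = 108 - 3 = 105
Final: R0 = 105

105


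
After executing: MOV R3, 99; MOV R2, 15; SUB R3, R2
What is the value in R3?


Register state trace:
  MOV R3, 99  → R3 = 99
  MOV R2, 15  → R2 = 15
  SUB R3, R2  → R3 = 99 - 15 = 84
Final: R3 = 84

84


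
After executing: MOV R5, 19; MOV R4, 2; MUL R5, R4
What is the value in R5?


Register state trace:
  MOV R5, 19  → R5 = 19
  MOV R4, 2  → R4 = 2
  MUL R5, R4  → R5 = 19 * 2 = 38
Final: R5 = 38

38


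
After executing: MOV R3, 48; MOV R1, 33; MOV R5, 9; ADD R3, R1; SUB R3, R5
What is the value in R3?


Register state trace:
  MOV R3, 48  → R3 = 48
  MOV R1, 33  → R1 = 33
  MOV R5, 9  → R5 = 9
  ADD R3, R1  → R3 = 48 + 33 = 81
  SUB R3, R5  → R3 = 81 - 9 = 72
Final: R3 = 72

72


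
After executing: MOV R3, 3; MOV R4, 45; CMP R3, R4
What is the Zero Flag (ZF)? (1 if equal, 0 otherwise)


Register state trace:
  MOV R3, 3  → R3 = 3
  MOV R4, 45  → R4 = 45
  CMP R3, R4  → computes 3 - 45 = -42
  Result is nonzero, so values are not equal
ZF = 0

0


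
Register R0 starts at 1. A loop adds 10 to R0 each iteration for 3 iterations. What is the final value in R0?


Starting value: R0 = 1
  Iter 1: R0 = 1 + 10 = 11
  Iter 2: R0 = 11 + 10 = 21
  Iter 3: R0 = 21 + 10 = 31
Final: R0 = 31

31


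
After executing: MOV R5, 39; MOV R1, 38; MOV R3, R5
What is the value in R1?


Register state trace:
  MOV R5, 39  → R5 = 39
  MOV R1, 38  → R1 = 38
  MOV R3, R5  → R3 = 39
Final: R1 = 38

38


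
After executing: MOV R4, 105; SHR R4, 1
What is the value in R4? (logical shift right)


Register state trace:
  MOV R4, 105  → R4 = 105
  SHR R4, 1  → R4 = 105 >> 1 = 105 // 2^1 = 52
Final: R4 = 52

52


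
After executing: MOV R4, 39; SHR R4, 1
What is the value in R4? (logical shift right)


Register state trace:
  MOV R4, 39  → R4 = 39
  SHR R4, 1  → R4 = 39 >> 1 = 39 // 2^1 = 19
Final: R4 = 19

19


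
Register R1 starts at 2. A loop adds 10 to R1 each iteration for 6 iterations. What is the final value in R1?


Starting value: R1 = 2
  Iter 1: R1 = 2 + 10 = 12
  Iter 2: R1 = 12 + 10 = 22
  Iter 3: R1 = 22 + 10 = 32
  Iter 4: R1 = 32 + 10 = 42
  Iter 5: R1 = 42 + 10 = 52
  Iter 6: R1 = 52 + 10 = 62
Final: R1 = 62

62


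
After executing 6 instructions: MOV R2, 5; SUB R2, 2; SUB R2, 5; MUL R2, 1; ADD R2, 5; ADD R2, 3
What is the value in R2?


Register state trace:
  MOV R2, 5  → R2 = 5
  SUB R2, 2  → R2 = 5 - 2 = 3
  SUB R2, 5  → R2 = 3 - 5 = -2
  MUL R2, 1  → R2 = -2 * 1 = -2
  ADD R2, 5  → R2 = -2 + 5 = 3
  ADD R2, 3  → R2 = 3 + 3 = 6
Final: R2 = 6

6


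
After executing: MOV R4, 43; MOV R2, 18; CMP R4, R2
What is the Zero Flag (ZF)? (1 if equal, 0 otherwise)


Register state trace:
  MOV R4, 43  → R4 = 43
  MOV R2, 18  → R2 = 18
  CMP R4, R2  → computes 43 - 18 = 25
  Result is nonzero, so values are not equal
ZF = 0

0


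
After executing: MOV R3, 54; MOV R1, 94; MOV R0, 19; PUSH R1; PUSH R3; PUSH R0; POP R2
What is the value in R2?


Stack trace (top is rightmost):
  MOV R3, 54  → R3 = 54
  MOV R1, 94  → R1 = 94
  MOV R0, 19  → R0 = 19
  PUSH R1  → stack: [94]
  PUSH R3  → stack: [94, 54]
  PUSH R0  → stack: [94, 54, 19]
  POP R2  → R2 = 19, stack: [94, 54]
Final: R2 = 19

19


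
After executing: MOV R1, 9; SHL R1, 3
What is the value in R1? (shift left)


Register state trace:
  MOV R1, 9  → R1 = 9
  SHL R1, 3  → R1 = 9 << 3 = 9 * 2^3 = 72
Final: R1 = 72

72


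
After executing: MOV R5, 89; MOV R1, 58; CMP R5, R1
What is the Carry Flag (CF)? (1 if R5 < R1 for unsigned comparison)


Register state trace:
  MOV R5, 89  → R5 = 89
  MOV R1, 58  → R1 = 58
  CMP R5, R1  → unsigned 89 - 58: no borrow
  89 >= 58, so CF = 0
CF = 0

0


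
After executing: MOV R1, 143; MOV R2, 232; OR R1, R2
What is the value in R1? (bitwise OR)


Register state trace:
  MOV R1, 143  → R1 = 143 (0b10001111)
  MOV R2, 232  → R2 = 232 (0b11101000)
  OR R1, R2   → R1 = 143 OR 232 = 239 (0b11101111)
Final: R1 = 239

239


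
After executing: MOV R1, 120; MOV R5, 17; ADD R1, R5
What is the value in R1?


Register state trace:
  MOV R1, 120  → R1 = 120
  MOV R5, 17  → R5 = 17
  ADD R1, R5  → R1 = 120 + 17 = 137
Final: R1 = 137

137


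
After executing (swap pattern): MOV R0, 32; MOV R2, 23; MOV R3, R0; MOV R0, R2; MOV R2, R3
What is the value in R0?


Register state trace (swap pattern):
  MOV R0, 32  → R0 = 32
  MOV R2, 23  → R2 = 23
  MOV R3, R0  → R3 = 32  (save R0)
  MOV R0, R2  → R0 = 23  (R0 gets R2's value)
  MOV R2, R3  → R2 = 32  (R2 gets saved value)
Final: R0 = 23

23


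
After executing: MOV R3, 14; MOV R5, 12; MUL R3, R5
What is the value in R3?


Register state trace:
  MOV R3, 14  → R3 = 14
  MOV R5, 12  → R5 = 12
  MUL R3, R5  → R3 = 14 * 12 = 168
Final: R3 = 168

168


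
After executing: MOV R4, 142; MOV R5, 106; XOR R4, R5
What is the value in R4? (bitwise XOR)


Register state trace:
  MOV R4, 142  → R4 = 142 (0b10001110)
  MOV R5, 106  → R5 = 106 (0b01101010)
  XOR R4, R5  → R4 = 142 XOR 106 = 228 (0b11100100)
Final: R4 = 228

228


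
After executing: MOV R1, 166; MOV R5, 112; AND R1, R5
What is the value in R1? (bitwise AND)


Register state trace:
  MOV R1, 166  → R1 = 166 (0b10100110)
  MOV R5, 112  → R5 = 112 (0b01110000)
  AND R1, R5  → R1 = 166 AND 112 = 32 (0b00100000)
Final: R1 = 32

32


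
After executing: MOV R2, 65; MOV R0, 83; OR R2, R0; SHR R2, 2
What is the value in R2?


Register state trace:
  MOV R2, 65  → R2 = 65 (0b01000001)
  MOV R0, 83  → R0 = 83 (0b01010011)
  OR R2, R0  → R2 = 65 OR 83 = 83 (0b01010011)
  SHR R2, 2  → R2 = 83 >> 2 = 20
Final: R2 = 20

20


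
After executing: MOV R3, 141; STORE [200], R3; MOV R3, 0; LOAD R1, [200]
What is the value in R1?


Register and memory trace:
  MOV R3, 141  → R3 = 141
  STORE [200], R3  → mem[200] = 141
  MOV R3, 0  → R3 = 0
  LOAD R1, [200]  → R1 = mem[200] = 141
Final: R1 = 141

141


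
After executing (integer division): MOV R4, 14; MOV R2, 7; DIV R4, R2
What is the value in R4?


Register state trace:
  MOV R4, 14  → R4 = 14
  MOV R2, 7  → R2 = 7
  DIV R4, R2  → R4 = 14 // 7 = 2
Final: R4 = 2

2


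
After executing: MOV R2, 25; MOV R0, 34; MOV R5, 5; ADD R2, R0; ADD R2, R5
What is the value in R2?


Register state trace:
  MOV R2, 25  → R2 = 25
  MOV R0, 34  → R0 = 34
  MOV R5, 5  → R5 = 5
  ADD R2, R0  → R2 = 25 + 34 = 59
  ADD R2, R5  → R2 = 59 + 5 = 64
Final: R2 = 64

64


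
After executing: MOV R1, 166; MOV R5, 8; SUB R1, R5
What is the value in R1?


Register state trace:
  MOV R1, 166  → R1 = 166
  MOV R5, 8  → R5 = 8
  SUB R1, R5  → R1 = 166 - 8 = 158
Final: R1 = 158

158


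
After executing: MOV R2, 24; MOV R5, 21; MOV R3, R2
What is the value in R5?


Register state trace:
  MOV R2, 24  → R2 = 24
  MOV R5, 21  → R5 = 21
  MOV R3, R2  → R3 = 24
Final: R5 = 21

21


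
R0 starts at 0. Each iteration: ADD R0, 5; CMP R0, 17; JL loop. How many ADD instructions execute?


Loop trace (R0 starts at 0, target 17, step 5):
  ADD #1: R0 = 0 + 5 = 5  → 5 < 17, loop
  ADD #2: R0 = 5 + 5 = 10  → 10 < 17, loop
  ADD #3: R0 = 10 + 5 = 15  → 15 < 17, loop
  ADD #4: R0 = 15 + 5 = 20  → 20 >= 17, exit
Total ADD instructions: 4

4


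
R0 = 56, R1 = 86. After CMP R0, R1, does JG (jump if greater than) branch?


Trace:
  R0 = 56, R1 = 86
  CMP R0, R1  → compares 56 vs 86
  JG checks: is 56 greater than 86?
  56 < 86, so condition is false
Branch taken: No

No


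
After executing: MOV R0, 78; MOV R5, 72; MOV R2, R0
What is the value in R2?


Register state trace:
  MOV R0, 78  → R0 = 78
  MOV R5, 72  → R5 = 72
  MOV R2, R0  → R2 = 78
Final: R2 = 78

78


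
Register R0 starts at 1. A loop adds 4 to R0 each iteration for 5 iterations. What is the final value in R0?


Starting value: R0 = 1
  Iter 1: R0 = 1 + 4 = 5
  Iter 2: R0 = 5 + 4 = 9
  Iter 3: R0 = 9 + 4 = 13
  Iter 4: R0 = 13 + 4 = 17
  Iter 5: R0 = 17 + 4 = 21
Final: R0 = 21

21


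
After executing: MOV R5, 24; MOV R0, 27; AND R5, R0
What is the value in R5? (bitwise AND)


Register state trace:
  MOV R5, 24  → R5 = 24 (0b00011000)
  MOV R0, 27  → R0 = 27 (0b00011011)
  AND R5, R0  → R5 = 24 AND 27 = 24 (0b00011000)
Final: R5 = 24

24


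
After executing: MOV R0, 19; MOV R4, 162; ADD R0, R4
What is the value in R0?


Register state trace:
  MOV R0, 19  → R0 = 19
  MOV R4, 162  → R4 = 162
  ADD R0, R4  → R0 = 19 + 162 = 181
Final: R0 = 181

181


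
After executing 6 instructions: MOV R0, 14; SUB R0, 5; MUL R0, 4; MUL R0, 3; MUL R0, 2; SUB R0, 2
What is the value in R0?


Register state trace:
  MOV R0, 14  → R0 = 14
  SUB R0, 5  → R0 = 14 - 5 = 9
  MUL R0, 4  → R0 = 9 * 4 = 36
  MUL R0, 3  → R0 = 36 * 3 = 108
  MUL R0, 2  → R0 = 108 * 2 = 216
  SUB R0, 2  → R0 = 216 - 2 = 214
Final: R0 = 214

214


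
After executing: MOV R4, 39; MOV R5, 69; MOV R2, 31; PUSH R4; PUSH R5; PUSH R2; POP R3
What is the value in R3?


Stack trace (top is rightmost):
  MOV R4, 39  → R4 = 39
  MOV R5, 69  → R5 = 69
  MOV R2, 31  → R2 = 31
  PUSH R4  → stack: [39]
  PUSH R5  → stack: [39, 69]
  PUSH R2  → stack: [39, 69, 31]
  POP R3  → R3 = 31, stack: [39, 69]
Final: R3 = 31

31


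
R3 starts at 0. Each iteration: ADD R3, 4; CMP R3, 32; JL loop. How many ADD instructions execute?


Loop trace (R3 starts at 0, target 32, step 4):
  ADD #1: R3 = 0 + 4 = 4  → 4 < 32, loop
  ADD #2: R3 = 4 + 4 = 8  → 8 < 32, loop
  ADD #3: R3 = 8 + 4 = 12  → 12 < 32, loop
  ADD #4: R3 = 12 + 4 = 16  → 16 < 32, loop
  ADD #5: R3 = 16 + 4 = 20  → 20 < 32, loop
  ADD #6: R3 = 20 + 4 = 24  → 24 < 32, loop
  ADD #7: R3 = 24 + 4 = 28  → 28 < 32, loop
  ADD #8: R3 = 28 + 4 = 32  → 32 >= 32, exit
Total ADD instructions: 8

8


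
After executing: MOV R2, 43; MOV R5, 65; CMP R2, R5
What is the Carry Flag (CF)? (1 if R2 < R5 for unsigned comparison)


Register state trace:
  MOV R2, 43  → R2 = 43
  MOV R5, 65  → R5 = 65
  CMP R2, R5  → unsigned 43 - 65: borrow occurs
  43 < 65, so CF = 1
CF = 1

1


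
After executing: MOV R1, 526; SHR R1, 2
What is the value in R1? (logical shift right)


Register state trace:
  MOV R1, 526  → R1 = 526
  SHR R1, 2  → R1 = 526 >> 2 = 526 // 2^2 = 131
Final: R1 = 131

131


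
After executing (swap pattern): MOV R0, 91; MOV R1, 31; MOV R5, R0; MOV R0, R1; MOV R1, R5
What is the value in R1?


Register state trace (swap pattern):
  MOV R0, 91  → R0 = 91
  MOV R1, 31  → R1 = 31
  MOV R5, R0  → R5 = 91  (save R0)
  MOV R0, R1  → R0 = 31  (R0 gets R1's value)
  MOV R1, R5  → R1 = 91  (R1 gets saved value)
Final: R1 = 91

91


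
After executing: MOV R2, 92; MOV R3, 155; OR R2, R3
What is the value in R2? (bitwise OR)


Register state trace:
  MOV R2, 92  → R2 = 92 (0b01011100)
  MOV R3, 155  → R3 = 155 (0b10011011)
  OR R2, R3   → R2 = 92 OR 155 = 223 (0b11011111)
Final: R2 = 223

223


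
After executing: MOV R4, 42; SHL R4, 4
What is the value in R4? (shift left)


Register state trace:
  MOV R4, 42  → R4 = 42
  SHL R4, 4  → R4 = 42 << 4 = 42 * 2^4 = 672
Final: R4 = 672

672


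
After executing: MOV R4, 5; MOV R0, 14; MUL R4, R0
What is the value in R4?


Register state trace:
  MOV R4, 5  → R4 = 5
  MOV R0, 14  → R0 = 14
  MUL R4, R0  → R4 = 5 * 14 = 70
Final: R4 = 70

70


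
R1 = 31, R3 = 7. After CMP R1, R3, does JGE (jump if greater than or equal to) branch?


Trace:
  R1 = 31, R3 = 7
  CMP R1, R3  → compares 31 vs 7
  JGE checks: is 31 greater than or equal to 7?
  31 > 7, so condition is true
Branch taken: Yes

Yes


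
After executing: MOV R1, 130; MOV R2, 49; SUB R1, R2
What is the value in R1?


Register state trace:
  MOV R1, 130  → R1 = 130
  MOV R2, 49  → R2 = 49
  SUB R1, R2  → R1 = 130 - 49 = 81
Final: R1 = 81

81


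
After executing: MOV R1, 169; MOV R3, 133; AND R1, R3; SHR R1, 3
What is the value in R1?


Register state trace:
  MOV R1, 169  → R1 = 169 (0b10101001)
  MOV R3, 133  → R3 = 133 (0b10000101)
  AND R1, R3  → R1 = 169 AND 133 = 129 (0b10000001)
  SHR R1, 3  → R1 = 129 >> 3 = 16
Final: R1 = 16

16


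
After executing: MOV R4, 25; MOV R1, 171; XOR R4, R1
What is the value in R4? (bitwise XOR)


Register state trace:
  MOV R4, 25  → R4 = 25 (0b00011001)
  MOV R1, 171  → R1 = 171 (0b10101011)
  XOR R4, R1  → R4 = 25 XOR 171 = 178 (0b10110010)
Final: R4 = 178

178


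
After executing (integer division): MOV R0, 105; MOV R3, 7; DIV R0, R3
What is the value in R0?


Register state trace:
  MOV R0, 105  → R0 = 105
  MOV R3, 7  → R3 = 7
  DIV R0, R3  → R0 = 105 // 7 = 15
Final: R0 = 15

15


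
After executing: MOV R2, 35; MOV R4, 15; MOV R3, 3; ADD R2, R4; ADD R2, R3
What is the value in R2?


Register state trace:
  MOV R2, 35  → R2 = 35
  MOV R4, 15  → R4 = 15
  MOV R3, 3  → R3 = 3
  ADD R2, R4  → R2 = 35 + 15 = 50
  ADD R2, R3  → R2 = 50 + 3 = 53
Final: R2 = 53

53


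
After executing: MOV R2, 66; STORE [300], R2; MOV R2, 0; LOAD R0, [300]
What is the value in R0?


Register and memory trace:
  MOV R2, 66  → R2 = 66
  STORE [300], R2  → mem[300] = 66
  MOV R2, 0  → R2 = 0
  LOAD R0, [300]  → R0 = mem[300] = 66
Final: R0 = 66

66


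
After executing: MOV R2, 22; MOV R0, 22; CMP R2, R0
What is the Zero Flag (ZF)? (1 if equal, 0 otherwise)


Register state trace:
  MOV R2, 22  → R2 = 22
  MOV R0, 22  → R0 = 22
  CMP R2, R0  → computes 22 - 22 = 0
  Result is zero, so values are equal
ZF = 1

1


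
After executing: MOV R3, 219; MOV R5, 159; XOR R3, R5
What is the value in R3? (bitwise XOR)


Register state trace:
  MOV R3, 219  → R3 = 219 (0b11011011)
  MOV R5, 159  → R5 = 159 (0b10011111)
  XOR R3, R5  → R3 = 219 XOR 159 = 68 (0b01000100)
Final: R3 = 68

68


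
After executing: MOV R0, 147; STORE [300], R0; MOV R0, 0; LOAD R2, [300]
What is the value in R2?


Register and memory trace:
  MOV R0, 147  → R0 = 147
  STORE [300], R0  → mem[300] = 147
  MOV R0, 0  → R0 = 0
  LOAD R2, [300]  → R2 = mem[300] = 147
Final: R2 = 147

147


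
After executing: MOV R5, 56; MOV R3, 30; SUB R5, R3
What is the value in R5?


Register state trace:
  MOV R5, 56  → R5 = 56
  MOV R3, 30  → R3 = 30
  SUB R5, R3  → R5 = 56 - 30 = 26
Final: R5 = 26

26
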